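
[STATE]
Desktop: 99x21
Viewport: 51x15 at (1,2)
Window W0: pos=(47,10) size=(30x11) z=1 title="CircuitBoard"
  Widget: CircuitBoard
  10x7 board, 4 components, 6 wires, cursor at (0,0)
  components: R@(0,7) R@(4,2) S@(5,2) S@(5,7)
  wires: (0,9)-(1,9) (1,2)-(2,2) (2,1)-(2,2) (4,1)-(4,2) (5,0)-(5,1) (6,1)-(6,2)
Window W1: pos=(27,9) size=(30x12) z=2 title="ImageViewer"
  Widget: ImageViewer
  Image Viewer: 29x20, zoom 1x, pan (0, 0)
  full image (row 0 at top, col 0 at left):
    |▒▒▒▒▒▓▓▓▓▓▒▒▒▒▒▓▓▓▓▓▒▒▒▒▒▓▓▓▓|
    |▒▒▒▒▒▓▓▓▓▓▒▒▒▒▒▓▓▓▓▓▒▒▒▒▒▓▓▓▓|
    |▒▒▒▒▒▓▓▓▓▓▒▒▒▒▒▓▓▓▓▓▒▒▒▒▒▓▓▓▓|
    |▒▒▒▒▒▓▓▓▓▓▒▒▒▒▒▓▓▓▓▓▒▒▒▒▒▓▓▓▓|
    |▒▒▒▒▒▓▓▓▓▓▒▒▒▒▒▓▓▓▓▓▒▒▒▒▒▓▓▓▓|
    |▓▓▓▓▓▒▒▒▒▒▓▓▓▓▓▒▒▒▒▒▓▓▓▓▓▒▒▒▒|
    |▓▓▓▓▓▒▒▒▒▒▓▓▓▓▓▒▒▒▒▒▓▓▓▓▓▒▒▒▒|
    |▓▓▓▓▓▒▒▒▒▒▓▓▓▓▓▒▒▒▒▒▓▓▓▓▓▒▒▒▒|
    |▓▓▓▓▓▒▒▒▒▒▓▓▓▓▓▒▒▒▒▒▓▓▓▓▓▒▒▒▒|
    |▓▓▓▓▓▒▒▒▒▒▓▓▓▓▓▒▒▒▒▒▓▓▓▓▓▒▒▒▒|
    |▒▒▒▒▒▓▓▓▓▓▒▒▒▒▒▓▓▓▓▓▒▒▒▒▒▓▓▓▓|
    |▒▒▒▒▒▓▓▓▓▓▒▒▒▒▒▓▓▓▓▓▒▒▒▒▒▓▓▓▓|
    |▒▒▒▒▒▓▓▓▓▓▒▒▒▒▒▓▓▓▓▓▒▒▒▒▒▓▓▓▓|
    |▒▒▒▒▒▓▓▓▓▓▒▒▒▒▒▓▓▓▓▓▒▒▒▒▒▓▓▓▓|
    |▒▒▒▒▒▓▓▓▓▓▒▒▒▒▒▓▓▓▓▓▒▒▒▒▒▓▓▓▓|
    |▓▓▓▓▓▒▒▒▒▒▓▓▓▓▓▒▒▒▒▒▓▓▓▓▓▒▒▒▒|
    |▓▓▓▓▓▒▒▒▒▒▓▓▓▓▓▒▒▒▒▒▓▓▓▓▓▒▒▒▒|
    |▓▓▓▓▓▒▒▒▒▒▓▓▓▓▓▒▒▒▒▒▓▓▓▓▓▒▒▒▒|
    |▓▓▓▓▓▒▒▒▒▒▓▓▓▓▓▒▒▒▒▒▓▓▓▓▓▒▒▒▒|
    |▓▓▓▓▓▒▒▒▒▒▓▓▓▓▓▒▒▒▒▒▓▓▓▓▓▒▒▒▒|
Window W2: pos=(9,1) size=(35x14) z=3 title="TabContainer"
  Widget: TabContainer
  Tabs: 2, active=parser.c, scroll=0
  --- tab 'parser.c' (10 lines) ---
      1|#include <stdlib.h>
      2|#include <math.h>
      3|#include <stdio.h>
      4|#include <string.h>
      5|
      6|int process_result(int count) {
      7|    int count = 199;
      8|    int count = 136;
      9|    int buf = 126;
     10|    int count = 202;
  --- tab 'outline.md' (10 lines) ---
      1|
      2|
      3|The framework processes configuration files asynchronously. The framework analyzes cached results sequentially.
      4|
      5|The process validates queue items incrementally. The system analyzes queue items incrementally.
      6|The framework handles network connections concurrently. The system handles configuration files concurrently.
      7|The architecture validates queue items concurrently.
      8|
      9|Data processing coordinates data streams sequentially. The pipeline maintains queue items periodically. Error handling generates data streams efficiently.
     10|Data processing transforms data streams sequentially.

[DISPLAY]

        ┃ TabContainer                    ┃        
        ┠─────────────────────────────────┨        
        ┃[parser.c]│ outline.md           ┃        
        ┃─────────────────────────────────┃        
        ┃#include <stdlib.h>              ┃        
        ┃#include <math.h>                ┃        
        ┃#include <stdio.h>               ┃        
        ┃#include <string.h>              ┃━━━━━━━━
        ┃                                 ┃        
        ┃int process_result(int count) {  ┃────────
        ┃    int count = 199;             ┃▓▓▓▓▒▒▒▒
        ┃    int count = 136;             ┃▓▓▓▓▒▒▒▒
        ┗━━━━━━━━━━━━━━━━━━━━━━━━━━━━━━━━━┛▓▓▓▓▒▒▒▒
                          ┃▒▒▒▒▒▓▓▓▓▓▒▒▒▒▒▓▓▓▓▓▒▒▒▒
                          ┃▒▒▒▒▒▓▓▓▓▓▒▒▒▒▒▓▓▓▓▓▒▒▒▒


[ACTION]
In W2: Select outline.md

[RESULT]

        ┃ TabContainer                    ┃        
        ┠─────────────────────────────────┨        
        ┃ parser.c │[outline.md]          ┃        
        ┃─────────────────────────────────┃        
        ┃                                 ┃        
        ┃                                 ┃        
        ┃The framework processes configura┃        
        ┃                                 ┃━━━━━━━━
        ┃The process validates queue items┃        
        ┃The framework handles network con┃────────
        ┃The architecture validates queue ┃▓▓▓▓▒▒▒▒
        ┃                                 ┃▓▓▓▓▒▒▒▒
        ┗━━━━━━━━━━━━━━━━━━━━━━━━━━━━━━━━━┛▓▓▓▓▒▒▒▒
                          ┃▒▒▒▒▒▓▓▓▓▓▒▒▒▒▒▓▓▓▓▓▒▒▒▒
                          ┃▒▒▒▒▒▓▓▓▓▓▒▒▒▒▒▓▓▓▓▓▒▒▒▒


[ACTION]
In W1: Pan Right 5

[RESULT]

        ┃ TabContainer                    ┃        
        ┠─────────────────────────────────┨        
        ┃ parser.c │[outline.md]          ┃        
        ┃─────────────────────────────────┃        
        ┃                                 ┃        
        ┃                                 ┃        
        ┃The framework processes configura┃        
        ┃                                 ┃━━━━━━━━
        ┃The process validates queue items┃        
        ┃The framework handles network con┃────────
        ┃The architecture validates queue ┃▒▒▒▒▓▓▓▓
        ┃                                 ┃▒▒▒▒▓▓▓▓
        ┗━━━━━━━━━━━━━━━━━━━━━━━━━━━━━━━━━┛▒▒▒▒▓▓▓▓
                          ┃▓▓▓▓▓▒▒▒▒▒▓▓▓▓▓▒▒▒▒▒▓▓▓▓
                          ┃▓▓▓▓▓▒▒▒▒▒▓▓▓▓▓▒▒▒▒▒▓▓▓▓


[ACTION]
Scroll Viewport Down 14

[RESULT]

        ┃                                 ┃        
        ┃                                 ┃        
        ┃The framework processes configura┃        
        ┃                                 ┃━━━━━━━━
        ┃The process validates queue items┃        
        ┃The framework handles network con┃────────
        ┃The architecture validates queue ┃▒▒▒▒▓▓▓▓
        ┃                                 ┃▒▒▒▒▓▓▓▓
        ┗━━━━━━━━━━━━━━━━━━━━━━━━━━━━━━━━━┛▒▒▒▒▓▓▓▓
                          ┃▓▓▓▓▓▒▒▒▒▒▓▓▓▓▓▒▒▒▒▒▓▓▓▓
                          ┃▓▓▓▓▓▒▒▒▒▒▓▓▓▓▓▒▒▒▒▒▓▓▓▓
                          ┃▒▒▒▒▒▓▓▓▓▓▒▒▒▒▒▓▓▓▓▓▒▒▒▒
                          ┃▒▒▒▒▒▓▓▓▓▓▒▒▒▒▒▓▓▓▓▓▒▒▒▒
                          ┃▒▒▒▒▒▓▓▓▓▓▒▒▒▒▒▓▓▓▓▓▒▒▒▒
                          ┗━━━━━━━━━━━━━━━━━━━━━━━━


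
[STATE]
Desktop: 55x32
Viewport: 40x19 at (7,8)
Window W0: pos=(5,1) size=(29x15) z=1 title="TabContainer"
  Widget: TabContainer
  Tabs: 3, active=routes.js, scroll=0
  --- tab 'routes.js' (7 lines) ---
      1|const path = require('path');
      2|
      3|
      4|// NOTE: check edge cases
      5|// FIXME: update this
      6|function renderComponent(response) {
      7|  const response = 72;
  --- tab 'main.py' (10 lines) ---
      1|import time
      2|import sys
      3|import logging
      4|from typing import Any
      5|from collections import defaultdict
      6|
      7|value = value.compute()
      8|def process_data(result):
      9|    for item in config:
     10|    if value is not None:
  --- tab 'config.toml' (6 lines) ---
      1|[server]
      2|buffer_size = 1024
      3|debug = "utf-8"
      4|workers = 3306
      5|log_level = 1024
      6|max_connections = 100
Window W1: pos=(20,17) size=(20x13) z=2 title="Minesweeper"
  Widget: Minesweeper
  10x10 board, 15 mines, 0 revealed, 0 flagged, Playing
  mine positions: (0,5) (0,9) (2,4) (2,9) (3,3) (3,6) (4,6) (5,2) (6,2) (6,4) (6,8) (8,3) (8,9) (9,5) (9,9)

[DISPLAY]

                          ┃             
/ NOTE: check edge cases  ┃             
/ FIXME: update this      ┃             
unction renderComponent(re┃             
 const response = 72;     ┃             
                          ┃             
                          ┃             
━━━━━━━━━━━━━━━━━━━━━━━━━━┛             
                                        
             ┏━━━━━━━━━━━━━━━━━━┓       
             ┃ Minesweeper      ┃       
             ┠──────────────────┨       
             ┃■■■■■■■■■■        ┃       
             ┃■■■■■■■■■■        ┃       
             ┃■■■■■■■■■■        ┃       
             ┃■■■■■■■■■■        ┃       
             ┃■■■■■■■■■■        ┃       
             ┃■■■■■■■■■■        ┃       
             ┃■■■■■■■■■■        ┃       


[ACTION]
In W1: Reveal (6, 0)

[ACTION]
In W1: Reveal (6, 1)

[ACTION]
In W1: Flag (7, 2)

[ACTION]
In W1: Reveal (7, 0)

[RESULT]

                          ┃             
/ NOTE: check edge cases  ┃             
/ FIXME: update this      ┃             
unction renderComponent(re┃             
 const response = 72;     ┃             
                          ┃             
                          ┃             
━━━━━━━━━━━━━━━━━━━━━━━━━━┛             
                                        
             ┏━━━━━━━━━━━━━━━━━━┓       
             ┃ Minesweeper      ┃       
             ┠──────────────────┨       
             ┃    1■■■■■        ┃       
             ┃   12■■■■■        ┃       
             ┃  12■■■■■■        ┃       
             ┃  1■■■■■■■        ┃       
             ┃ 12■■■■■■■        ┃       
             ┃ 2■■■■■■■■        ┃       
             ┃ 2■■■■■■■■        ┃       


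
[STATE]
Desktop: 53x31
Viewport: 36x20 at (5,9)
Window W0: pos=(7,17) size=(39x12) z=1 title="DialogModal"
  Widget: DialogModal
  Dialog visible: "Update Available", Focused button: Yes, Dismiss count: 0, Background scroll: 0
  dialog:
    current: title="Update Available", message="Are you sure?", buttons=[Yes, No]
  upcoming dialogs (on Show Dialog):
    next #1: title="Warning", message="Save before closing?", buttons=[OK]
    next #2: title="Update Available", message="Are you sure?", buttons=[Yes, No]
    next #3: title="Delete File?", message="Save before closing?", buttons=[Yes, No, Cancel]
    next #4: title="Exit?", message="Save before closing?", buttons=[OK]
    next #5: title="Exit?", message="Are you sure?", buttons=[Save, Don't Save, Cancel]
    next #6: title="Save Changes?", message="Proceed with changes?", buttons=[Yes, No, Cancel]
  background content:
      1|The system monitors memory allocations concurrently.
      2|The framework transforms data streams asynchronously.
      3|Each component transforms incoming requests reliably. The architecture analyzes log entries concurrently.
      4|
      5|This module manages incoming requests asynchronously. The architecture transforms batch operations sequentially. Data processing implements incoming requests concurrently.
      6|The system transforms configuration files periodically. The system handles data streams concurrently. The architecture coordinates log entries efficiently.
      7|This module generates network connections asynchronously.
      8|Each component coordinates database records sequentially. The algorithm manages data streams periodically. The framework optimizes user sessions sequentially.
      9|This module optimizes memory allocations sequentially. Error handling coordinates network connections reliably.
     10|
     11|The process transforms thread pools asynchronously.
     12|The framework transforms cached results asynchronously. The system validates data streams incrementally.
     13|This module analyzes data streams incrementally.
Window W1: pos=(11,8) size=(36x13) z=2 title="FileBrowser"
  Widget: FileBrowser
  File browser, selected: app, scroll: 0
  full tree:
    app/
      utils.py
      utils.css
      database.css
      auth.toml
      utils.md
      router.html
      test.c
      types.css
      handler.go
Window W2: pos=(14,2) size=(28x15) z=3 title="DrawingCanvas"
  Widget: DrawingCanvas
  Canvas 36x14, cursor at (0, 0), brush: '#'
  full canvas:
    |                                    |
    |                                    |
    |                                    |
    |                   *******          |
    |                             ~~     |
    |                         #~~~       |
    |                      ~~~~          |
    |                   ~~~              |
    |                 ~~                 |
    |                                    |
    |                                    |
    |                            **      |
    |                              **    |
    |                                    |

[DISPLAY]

      ┃ F┃                          
      ┠──┃                         #
      ┃> ┃                      ~~~~
      ┃  ┃                   ~~~    
      ┃  ┃                 ~~       
      ┃  ┃                          
      ┃  ┃                          
      ┃  ┗━━━━━━━━━━━━━━━━━━━━━━━━━━
  ┏━━━┃    router.html              
  ┃ Di┃    test.c                   
  ┠───┃    types.css                
  ┃The┗━━━━━━━━━━━━━━━━━━━━━━━━━━━━━
  ┃The fram┌──────────────────┐a str
  ┃Each com│ Update Available │comin
  ┃        │  Are you sure?   │     
  ┃This mod│    [Yes]  No     │ requ
  ┃The syst└──────────────────┘urati
  ┃This module generates network con
  ┃Each component coordinates databa
  ┗━━━━━━━━━━━━━━━━━━━━━━━━━━━━━━━━━


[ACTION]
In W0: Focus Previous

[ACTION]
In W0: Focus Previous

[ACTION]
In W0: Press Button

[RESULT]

      ┃ F┃                          
      ┠──┃                         #
      ┃> ┃                      ~~~~
      ┃  ┃                   ~~~    
      ┃  ┃                 ~~       
      ┃  ┃                          
      ┃  ┃                          
      ┃  ┗━━━━━━━━━━━━━━━━━━━━━━━━━━
  ┏━━━┃    router.html              
  ┃ Di┃    test.c                   
  ┠───┃    types.css                
  ┃The┗━━━━━━━━━━━━━━━━━━━━━━━━━━━━━
  ┃The framework transforms data str
  ┃Each component transforms incomin
  ┃                                 
  ┃This module manages incoming requ
  ┃The system transforms configurati
  ┃This module generates network con
  ┃Each component coordinates databa
  ┗━━━━━━━━━━━━━━━━━━━━━━━━━━━━━━━━━


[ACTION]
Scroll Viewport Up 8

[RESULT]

                                    
         ┏━━━━━━━━━━━━━━━━━━━━━━━━━━
         ┃ DrawingCanvas            
         ┠──────────────────────────
         ┃+                         
         ┃                          
         ┃                          
      ┏━━┃                   *******
      ┃ F┃                          
      ┠──┃                         #
      ┃> ┃                      ~~~~
      ┃  ┃                   ~~~    
      ┃  ┃                 ~~       
      ┃  ┃                          
      ┃  ┃                          
      ┃  ┗━━━━━━━━━━━━━━━━━━━━━━━━━━
  ┏━━━┃    router.html              
  ┃ Di┃    test.c                   
  ┠───┃    types.css                
  ┃The┗━━━━━━━━━━━━━━━━━━━━━━━━━━━━━


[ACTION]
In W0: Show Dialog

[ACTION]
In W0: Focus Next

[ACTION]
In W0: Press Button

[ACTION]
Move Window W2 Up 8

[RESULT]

         ┃ DrawingCanvas            
         ┠──────────────────────────
         ┃+                         
         ┃                          
         ┃                          
         ┃                   *******
         ┃                          
      ┏━━┃                         #
      ┃ F┃                      ~~~~
      ┠──┃                   ~~~    
      ┃> ┃                 ~~       
      ┃  ┃                          
      ┃  ┃                          
      ┃  ┗━━━━━━━━━━━━━━━━━━━━━━━━━━
      ┃    auth.toml                
      ┃    utils.md                 
  ┏━━━┃    router.html              
  ┃ Di┃    test.c                   
  ┠───┃    types.css                
  ┃The┗━━━━━━━━━━━━━━━━━━━━━━━━━━━━━


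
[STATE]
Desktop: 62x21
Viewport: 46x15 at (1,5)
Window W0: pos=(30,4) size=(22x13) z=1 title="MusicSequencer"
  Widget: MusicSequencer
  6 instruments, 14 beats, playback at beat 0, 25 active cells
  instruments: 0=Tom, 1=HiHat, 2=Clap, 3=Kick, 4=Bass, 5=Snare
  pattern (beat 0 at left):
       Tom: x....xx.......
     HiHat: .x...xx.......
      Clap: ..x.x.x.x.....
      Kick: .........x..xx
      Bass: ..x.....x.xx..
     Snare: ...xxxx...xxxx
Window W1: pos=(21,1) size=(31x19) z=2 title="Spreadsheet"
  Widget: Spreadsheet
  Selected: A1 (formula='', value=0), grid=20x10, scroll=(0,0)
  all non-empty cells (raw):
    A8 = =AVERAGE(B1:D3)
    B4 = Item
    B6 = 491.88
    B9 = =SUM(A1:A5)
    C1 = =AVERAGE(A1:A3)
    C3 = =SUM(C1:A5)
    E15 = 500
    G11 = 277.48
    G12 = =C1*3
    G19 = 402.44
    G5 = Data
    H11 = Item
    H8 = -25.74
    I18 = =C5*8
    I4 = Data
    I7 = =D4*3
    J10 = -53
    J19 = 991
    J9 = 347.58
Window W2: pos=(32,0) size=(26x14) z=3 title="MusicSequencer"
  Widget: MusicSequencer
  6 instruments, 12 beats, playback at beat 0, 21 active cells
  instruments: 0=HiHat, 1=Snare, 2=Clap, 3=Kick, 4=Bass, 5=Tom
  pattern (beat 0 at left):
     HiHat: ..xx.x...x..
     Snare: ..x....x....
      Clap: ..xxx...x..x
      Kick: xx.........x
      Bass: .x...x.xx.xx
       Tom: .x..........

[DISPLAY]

                    ┃       A  ┃ Snare··█····█
                    ┃----------┃  Clap··███···
                    ┃  1      [┃  Kick██······
                    ┃  2       ┃  Bass·█···█·█
                    ┃  3       ┃   Tom·█······
                    ┃  4       ┃              
                    ┃  5       ┃              
                    ┃  6       ┃              
                    ┃  7       ┗━━━━━━━━━━━━━━
                    ┃  8 #CIRC!         0     
                    ┃  9        0       0     
                    ┃ 10        0       0     
                    ┃ 11        0       0     
                    ┃ 12        0       0     
                    ┗━━━━━━━━━━━━━━━━━━━━━━━━━


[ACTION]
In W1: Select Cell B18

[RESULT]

                    ┃       A  ┃ Snare··█····█
                    ┃----------┃  Clap··███···
                    ┃  1       ┃  Kick██······
                    ┃  2       ┃  Bass·█···█·█
                    ┃  3       ┃   Tom·█······
                    ┃  4       ┃              
                    ┃  5       ┃              
                    ┃  6       ┃              
                    ┃  7       ┗━━━━━━━━━━━━━━
                    ┃  8 #CIRC!         0     
                    ┃  9        0       0     
                    ┃ 10        0       0     
                    ┃ 11        0       0     
                    ┃ 12        0       0     
                    ┗━━━━━━━━━━━━━━━━━━━━━━━━━


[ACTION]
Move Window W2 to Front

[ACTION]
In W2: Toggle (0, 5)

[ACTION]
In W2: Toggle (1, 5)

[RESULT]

                    ┃       A  ┃ Snare··█··█·█
                    ┃----------┃  Clap··███···
                    ┃  1       ┃  Kick██······
                    ┃  2       ┃  Bass·█···█·█
                    ┃  3       ┃   Tom·█······
                    ┃  4       ┃              
                    ┃  5       ┃              
                    ┃  6       ┃              
                    ┃  7       ┗━━━━━━━━━━━━━━
                    ┃  8 #CIRC!         0     
                    ┃  9        0       0     
                    ┃ 10        0       0     
                    ┃ 11        0       0     
                    ┃ 12        0       0     
                    ┗━━━━━━━━━━━━━━━━━━━━━━━━━


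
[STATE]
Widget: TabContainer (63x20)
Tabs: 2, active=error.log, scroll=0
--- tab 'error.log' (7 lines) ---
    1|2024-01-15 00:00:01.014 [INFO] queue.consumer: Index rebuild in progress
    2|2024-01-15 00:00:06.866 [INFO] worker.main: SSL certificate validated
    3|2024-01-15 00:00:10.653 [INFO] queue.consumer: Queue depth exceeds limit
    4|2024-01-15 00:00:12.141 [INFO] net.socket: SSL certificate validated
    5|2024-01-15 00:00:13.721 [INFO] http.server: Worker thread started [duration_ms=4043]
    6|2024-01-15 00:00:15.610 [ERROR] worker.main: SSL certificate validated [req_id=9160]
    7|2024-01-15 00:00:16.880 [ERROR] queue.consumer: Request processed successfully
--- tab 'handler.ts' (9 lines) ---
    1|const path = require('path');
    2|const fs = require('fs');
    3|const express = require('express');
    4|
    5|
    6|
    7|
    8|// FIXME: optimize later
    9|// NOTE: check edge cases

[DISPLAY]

[error.log]│ handler.ts                                        
───────────────────────────────────────────────────────────────
2024-01-15 00:00:01.014 [INFO] queue.consumer: Index rebuild in
2024-01-15 00:00:06.866 [INFO] worker.main: SSL certificate val
2024-01-15 00:00:10.653 [INFO] queue.consumer: Queue depth exce
2024-01-15 00:00:12.141 [INFO] net.socket: SSL certificate vali
2024-01-15 00:00:13.721 [INFO] http.server: Worker thread start
2024-01-15 00:00:15.610 [ERROR] worker.main: SSL certificate va
2024-01-15 00:00:16.880 [ERROR] queue.consumer: Request process
                                                               
                                                               
                                                               
                                                               
                                                               
                                                               
                                                               
                                                               
                                                               
                                                               
                                                               


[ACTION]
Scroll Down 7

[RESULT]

[error.log]│ handler.ts                                        
───────────────────────────────────────────────────────────────
2024-01-15 00:00:16.880 [ERROR] queue.consumer: Request process
                                                               
                                                               
                                                               
                                                               
                                                               
                                                               
                                                               
                                                               
                                                               
                                                               
                                                               
                                                               
                                                               
                                                               
                                                               
                                                               
                                                               


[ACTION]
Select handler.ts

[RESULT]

 error.log │[handler.ts]                                       
───────────────────────────────────────────────────────────────
const path = require('path');                                  
const fs = require('fs');                                      
const express = require('express');                            
                                                               
                                                               
                                                               
                                                               
// FIXME: optimize later                                       
// NOTE: check edge cases                                      
                                                               
                                                               
                                                               
                                                               
                                                               
                                                               
                                                               
                                                               
                                                               


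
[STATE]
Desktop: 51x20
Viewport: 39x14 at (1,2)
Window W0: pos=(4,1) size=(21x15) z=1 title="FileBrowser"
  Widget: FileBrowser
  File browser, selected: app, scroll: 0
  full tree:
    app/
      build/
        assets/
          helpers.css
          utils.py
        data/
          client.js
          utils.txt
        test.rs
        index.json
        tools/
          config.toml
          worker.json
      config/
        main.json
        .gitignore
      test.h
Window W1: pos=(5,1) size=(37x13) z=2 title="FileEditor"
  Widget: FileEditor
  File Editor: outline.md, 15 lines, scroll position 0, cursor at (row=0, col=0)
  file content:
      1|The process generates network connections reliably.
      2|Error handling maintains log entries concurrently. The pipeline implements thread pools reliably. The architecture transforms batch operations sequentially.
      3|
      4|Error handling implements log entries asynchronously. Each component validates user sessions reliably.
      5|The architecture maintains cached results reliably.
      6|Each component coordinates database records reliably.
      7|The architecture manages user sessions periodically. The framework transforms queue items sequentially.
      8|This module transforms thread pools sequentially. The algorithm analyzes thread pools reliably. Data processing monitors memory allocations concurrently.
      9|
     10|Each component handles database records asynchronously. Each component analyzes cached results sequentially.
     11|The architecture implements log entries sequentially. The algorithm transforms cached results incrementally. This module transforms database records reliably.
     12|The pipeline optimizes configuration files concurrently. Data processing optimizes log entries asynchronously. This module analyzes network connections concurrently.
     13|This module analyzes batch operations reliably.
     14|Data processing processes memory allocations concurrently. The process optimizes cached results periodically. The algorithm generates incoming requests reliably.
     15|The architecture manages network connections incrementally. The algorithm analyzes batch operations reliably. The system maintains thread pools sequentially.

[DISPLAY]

   ┃┃ FileEditor                       
   ┠┠──────────────────────────────────
   ┃┃█he process generates network conn
   ┃┃Error handling maintains log entri
   ┃┃                                  
   ┃┃Error handling implements log entr
   ┃┃The architecture maintains cached 
   ┃┃Each component coordinates databas
   ┃┃The architecture manages user sess
   ┃┃This module transforms thread pool
   ┃┃                                  
   ┃┗━━━━━━━━━━━━━━━━━━━━━━━━━━━━━━━━━━
   ┃                   ┃               
   ┗━━━━━━━━━━━━━━━━━━━┛               


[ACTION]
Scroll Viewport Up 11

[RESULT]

                                       
   ┏┏━━━━━━━━━━━━━━━━━━━━━━━━━━━━━━━━━━
   ┃┃ FileEditor                       
   ┠┠──────────────────────────────────
   ┃┃█he process generates network conn
   ┃┃Error handling maintains log entri
   ┃┃                                  
   ┃┃Error handling implements log entr
   ┃┃The architecture maintains cached 
   ┃┃Each component coordinates databas
   ┃┃The architecture manages user sess
   ┃┃This module transforms thread pool
   ┃┃                                  
   ┃┗━━━━━━━━━━━━━━━━━━━━━━━━━━━━━━━━━━


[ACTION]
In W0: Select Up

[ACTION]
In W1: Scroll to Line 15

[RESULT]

                                       
   ┏┏━━━━━━━━━━━━━━━━━━━━━━━━━━━━━━━━━━
   ┃┃ FileEditor                       
   ┠┠──────────────────────────────────
   ┃┃The architecture manages user sess
   ┃┃This module transforms thread pool
   ┃┃                                  
   ┃┃Each component handles database re
   ┃┃The architecture implements log en
   ┃┃The pipeline optimizes configurati
   ┃┃This module analyzes batch operati
   ┃┃Data processing processes memory a
   ┃┃The architecture manages network c
   ┃┗━━━━━━━━━━━━━━━━━━━━━━━━━━━━━━━━━━


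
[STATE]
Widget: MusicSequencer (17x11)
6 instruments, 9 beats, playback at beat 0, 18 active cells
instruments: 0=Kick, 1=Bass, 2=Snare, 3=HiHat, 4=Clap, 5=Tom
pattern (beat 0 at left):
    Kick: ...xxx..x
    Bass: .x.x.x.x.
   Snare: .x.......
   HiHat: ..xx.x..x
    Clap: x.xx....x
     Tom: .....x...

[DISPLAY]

      ▼12345678  
  Kick···███··█  
  Bass·█·█·█·█·  
 Snare·█·······  
 HiHat··██·█··█  
  Clap█·██····█  
   Tom·····█···  
                 
                 
                 
                 


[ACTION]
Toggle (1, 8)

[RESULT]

      ▼12345678  
  Kick···███··█  
  Bass·█·█·█·██  
 Snare·█·······  
 HiHat··██·█··█  
  Clap█·██····█  
   Tom·····█···  
                 
                 
                 
                 


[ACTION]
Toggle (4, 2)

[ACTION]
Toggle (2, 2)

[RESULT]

      ▼12345678  
  Kick···███··█  
  Bass·█·█·█·██  
 Snare·██······  
 HiHat··██·█··█  
  Clap█··█····█  
   Tom·····█···  
                 
                 
                 
                 


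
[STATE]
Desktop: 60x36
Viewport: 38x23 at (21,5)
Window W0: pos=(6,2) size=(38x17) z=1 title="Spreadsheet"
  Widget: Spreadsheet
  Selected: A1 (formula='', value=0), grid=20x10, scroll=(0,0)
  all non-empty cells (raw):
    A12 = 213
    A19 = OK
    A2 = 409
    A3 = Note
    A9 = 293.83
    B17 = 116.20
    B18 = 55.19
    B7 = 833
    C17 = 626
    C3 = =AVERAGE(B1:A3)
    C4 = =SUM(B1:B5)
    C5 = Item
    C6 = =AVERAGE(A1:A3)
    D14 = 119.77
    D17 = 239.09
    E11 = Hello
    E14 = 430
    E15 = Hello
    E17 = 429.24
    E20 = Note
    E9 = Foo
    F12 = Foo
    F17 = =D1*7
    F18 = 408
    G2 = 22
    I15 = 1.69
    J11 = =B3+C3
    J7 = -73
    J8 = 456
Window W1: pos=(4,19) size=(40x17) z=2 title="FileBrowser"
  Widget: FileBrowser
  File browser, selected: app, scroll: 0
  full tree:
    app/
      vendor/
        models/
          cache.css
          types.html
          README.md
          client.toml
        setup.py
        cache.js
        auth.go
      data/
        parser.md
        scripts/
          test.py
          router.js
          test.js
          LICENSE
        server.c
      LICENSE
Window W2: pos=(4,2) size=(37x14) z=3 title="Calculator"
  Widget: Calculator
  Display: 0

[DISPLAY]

                  0┃  ┃               
┐                  ┃  ┃               
│                  ┃--┃               
┤                  ┃ 0┃               
│                  ┃ 0┃               
┤                  ┃ 0┃               
│                  ┃ 0┃               
┤                  ┃ 0┃               
│                  ┃ 0┃               
┘                  ┃ 0┃               
━━━━━━━━━━━━━━━━━━━┛ 0┃               
     0       0       0┃               
     0       0       0┃               
━━━━━━━━━━━━━━━━━━━━━━┛               
━━━━━━━━━━━━━━━━━━━━━━┓               
                      ┃               
──────────────────────┨               
                      ┃               
                      ┃               
                      ┃               
                      ┃               
                      ┃               
                      ┃               


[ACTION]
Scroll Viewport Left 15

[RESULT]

                                 0┃  ┃
───┬───┬───┬───┐                  ┃  ┃
 7 │ 8 │ 9 │ ÷ │                  ┃--┃
───┼───┼───┼───┤                  ┃ 0┃
 4 │ 5 │ 6 │ × │                  ┃ 0┃
───┼───┼───┼───┤                  ┃ 0┃
 1 │ 2 │ 3 │ - │                  ┃ 0┃
───┼───┼───┼───┤                  ┃ 0┃
 0 │ . │ = │ + │                  ┃ 0┃
───┴───┴───┴───┘                  ┃ 0┃
━━━━━━━━━━━━━━━━━━━━━━━━━━━━━━━━━━┛ 0┃
┃  9   293.83       0       0       0┃
┃ 10        0       0       0       0┃
┗━━━━━━━━━━━━━━━━━━━━━━━━━━━━━━━━━━━━┛
━━━━━━━━━━━━━━━━━━━━━━━━━━━━━━━━━━━━━┓
FileBrowser                          ┃
─────────────────────────────────────┨
 [-] app/                            ┃
   [+] vendor/                       ┃
   [+] data/                         ┃
   LICENSE                           ┃
                                     ┃
                                     ┃


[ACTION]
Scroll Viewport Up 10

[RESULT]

                                      
                                      
━━━━━━━━━━━━━━━━━━━━━━━━━━━━━━━━━━┓━━┓
Calculator                        ┃  ┃
──────────────────────────────────┨──┨
                                 0┃  ┃
───┬───┬───┬───┐                  ┃  ┃
 7 │ 8 │ 9 │ ÷ │                  ┃--┃
───┼───┼───┼───┤                  ┃ 0┃
 4 │ 5 │ 6 │ × │                  ┃ 0┃
───┼───┼───┼───┤                  ┃ 0┃
 1 │ 2 │ 3 │ - │                  ┃ 0┃
───┼───┼───┼───┤                  ┃ 0┃
 0 │ . │ = │ + │                  ┃ 0┃
───┴───┴───┴───┘                  ┃ 0┃
━━━━━━━━━━━━━━━━━━━━━━━━━━━━━━━━━━┛ 0┃
┃  9   293.83       0       0       0┃
┃ 10        0       0       0       0┃
┗━━━━━━━━━━━━━━━━━━━━━━━━━━━━━━━━━━━━┛
━━━━━━━━━━━━━━━━━━━━━━━━━━━━━━━━━━━━━┓
FileBrowser                          ┃
─────────────────────────────────────┨
 [-] app/                            ┃


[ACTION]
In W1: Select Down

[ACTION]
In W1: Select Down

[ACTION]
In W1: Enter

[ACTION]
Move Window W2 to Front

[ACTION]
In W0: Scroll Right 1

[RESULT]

                                      
                                      
━━━━━━━━━━━━━━━━━━━━━━━━━━━━━━━━━━┓━━┓
Calculator                        ┃  ┃
──────────────────────────────────┨──┨
                                 0┃  ┃
───┬───┬───┬───┐                  ┃  ┃
 7 │ 8 │ 9 │ ÷ │                  ┃--┃
───┼───┼───┼───┤                  ┃ 0┃
 4 │ 5 │ 6 │ × │                  ┃ 0┃
───┼───┼───┼───┤                  ┃ 0┃
 1 │ 2 │ 3 │ - │                  ┃ 0┃
───┼───┼───┼───┤                  ┃ 0┃
 0 │ . │ = │ + │                  ┃ 0┃
───┴───┴───┴───┘                  ┃ 0┃
━━━━━━━━━━━━━━━━━━━━━━━━━━━━━━━━━━┛ 0┃
┃  9        0       0       0Foo     ┃
┃ 10        0       0       0       0┃
┗━━━━━━━━━━━━━━━━━━━━━━━━━━━━━━━━━━━━┛
━━━━━━━━━━━━━━━━━━━━━━━━━━━━━━━━━━━━━┓
FileBrowser                          ┃
─────────────────────────────────────┨
 [-] app/                            ┃
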